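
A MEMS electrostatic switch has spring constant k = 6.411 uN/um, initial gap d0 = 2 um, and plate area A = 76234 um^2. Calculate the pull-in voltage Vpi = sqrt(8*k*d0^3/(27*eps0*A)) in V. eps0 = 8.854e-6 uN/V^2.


Step 1: Compute numerator: 8 * k * d0^3 = 8 * 6.411 * 2^3 = 410.304
Step 2: Compute denominator: 27 * eps0 * A = 27 * 8.854e-6 * 76234 = 18.224348
Step 3: Vpi = sqrt(410.304 / 18.224348)
Vpi = 4.74 V


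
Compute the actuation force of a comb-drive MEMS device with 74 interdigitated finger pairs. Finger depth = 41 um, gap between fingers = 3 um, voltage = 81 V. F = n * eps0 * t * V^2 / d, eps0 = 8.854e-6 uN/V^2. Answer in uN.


Step 1: Parameters: n=74, eps0=8.854e-6 uN/V^2, t=41 um, V=81 V, d=3 um
Step 2: V^2 = 6561
Step 3: F = 74 * 8.854e-6 * 41 * 6561 / 3
F = 58.749 uN


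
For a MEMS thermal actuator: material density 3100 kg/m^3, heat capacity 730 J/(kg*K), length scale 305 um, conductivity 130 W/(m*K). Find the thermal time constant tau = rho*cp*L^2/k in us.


Step 1: Convert L to m: L = 305e-6 m
Step 2: L^2 = (305e-6)^2 = 9.3025e-08 m^2
Step 3: tau = 3100 * 730 * 9.3025e-08 / 130 = 1.61935058e-03 s
Step 4: Convert to microseconds (multiply by 1e6).
tau = 1619.351 us


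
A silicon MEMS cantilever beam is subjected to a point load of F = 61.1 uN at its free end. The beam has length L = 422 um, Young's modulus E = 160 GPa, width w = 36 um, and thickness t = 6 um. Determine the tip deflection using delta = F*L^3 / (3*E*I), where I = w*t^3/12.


Step 1: Calculate the second moment of area.
I = w * t^3 / 12 = 36 * 6^3 / 12 = 648.0 um^4
Step 2: Convert E to consistent units (1 GPa = 1000 uN/um^2).
E = 160 GPa = 160000 uN/um^2
Step 3: Calculate tip deflection.
delta = F * L^3 / (3 * E * I)
delta = 61.1 * 422^3 / (3 * 160000 * 648.0)
delta = 14.7626 um


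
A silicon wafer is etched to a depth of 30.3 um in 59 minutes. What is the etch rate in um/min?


Step 1: Etch rate = depth / time
Step 2: rate = 30.3 / 59
rate = 0.514 um/min


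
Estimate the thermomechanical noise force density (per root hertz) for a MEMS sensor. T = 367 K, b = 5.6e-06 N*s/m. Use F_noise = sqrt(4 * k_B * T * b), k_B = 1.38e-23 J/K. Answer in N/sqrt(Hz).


Step 1: Compute 4 * k_B * T * b
= 4 * 1.38e-23 * 367 * 5.6e-06
= 1.1345e-25 N^2/Hz
Step 2: F_noise = sqrt(1.1345e-25)
F_noise = 3.37e-13 N/sqrt(Hz)


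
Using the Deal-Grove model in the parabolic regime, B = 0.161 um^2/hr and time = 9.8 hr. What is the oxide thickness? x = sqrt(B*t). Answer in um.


Step 1: Compute B*t = 0.161 * 9.8 = 1.5778
Step 2: x = sqrt(1.5778)
x = 1.256 um


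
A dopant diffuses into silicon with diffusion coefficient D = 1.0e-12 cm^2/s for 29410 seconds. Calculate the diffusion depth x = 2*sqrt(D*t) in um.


Step 1: Compute D*t = 1.0e-12 * 29410 = 2.941e-08 cm^2
Step 2: sqrt(D*t) = 1.7149e-04 cm
Step 3: x = 2 * 1.7149e-04 cm = 3.4298e-04 cm
Step 4: Convert to um (1 cm = 1e4 um): x = 3.43 um


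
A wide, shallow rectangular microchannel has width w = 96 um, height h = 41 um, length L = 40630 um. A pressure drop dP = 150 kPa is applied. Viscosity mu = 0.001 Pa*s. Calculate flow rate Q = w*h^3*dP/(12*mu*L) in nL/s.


Step 1: Convert all dimensions to SI (meters).
w = 96e-6 m, h = 41e-6 m, L = 40630e-6 m, dP = 150e3 Pa
Step 2: Q = w * h^3 * dP / (12 * mu * L)
Q = 96e-6 * (41e-6)^3 * 150e3 / (12 * 0.001 * 40630e-6) = 2.0355698e-09 m^3/s
Step 3: Convert Q from m^3/s to nL/s (1 m^3 = 1e12 nL, so multiply by 1e12).
Q = 2035.57 nL/s


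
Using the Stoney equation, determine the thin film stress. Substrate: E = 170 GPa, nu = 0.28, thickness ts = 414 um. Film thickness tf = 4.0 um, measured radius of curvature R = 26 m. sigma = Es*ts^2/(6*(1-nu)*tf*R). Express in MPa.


Step 1: Compute numerator: Es * ts^2 = 170 * 414^2 = 29137320 (GPa*um^2)
Step 2: Compute denominator (R in um): 6*(1-nu)*tf*R = 6*0.72*4.0*26e6 = 449280000.0 (um^2)
Step 3: sigma (GPa) = 29137320 / 449280000.0 = 6.4853e-02 GPa
Step 4: Convert to MPa (x1000): sigma = 64.9 MPa


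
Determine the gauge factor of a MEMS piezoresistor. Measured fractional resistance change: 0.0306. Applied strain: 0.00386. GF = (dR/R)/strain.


Step 1: Identify values.
dR/R = 0.0306, strain = 0.00386
Step 2: GF = (dR/R) / strain = 0.0306 / 0.00386
GF = 7.9


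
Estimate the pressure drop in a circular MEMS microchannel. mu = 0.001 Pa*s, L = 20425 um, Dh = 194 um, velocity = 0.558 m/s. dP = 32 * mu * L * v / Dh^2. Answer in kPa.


Step 1: Convert to SI: L = 20425e-6 m, Dh = 194e-6 m
Step 2: dP = 32 * 0.001 * 20425e-6 * 0.558 / (194e-6)^2
Step 3: dP = 9690.42 Pa
Step 4: Convert to kPa: dP = 9.69 kPa


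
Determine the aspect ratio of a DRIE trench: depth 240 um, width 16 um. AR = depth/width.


Step 1: AR = depth / width
Step 2: AR = 240 / 16
AR = 15.0


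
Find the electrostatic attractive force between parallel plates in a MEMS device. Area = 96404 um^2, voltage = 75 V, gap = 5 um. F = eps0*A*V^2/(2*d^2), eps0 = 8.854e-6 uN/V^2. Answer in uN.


Step 1: Identify parameters.
eps0 = 8.854e-6 uN/V^2, A = 96404 um^2, V = 75 V, d = 5 um
Step 2: Compute V^2 = 75^2 = 5625
Step 3: Compute d^2 = 5^2 = 25
Step 4: F = 0.5 * 8.854e-6 * 96404 * 5625 / 25
F = 96.026 uN


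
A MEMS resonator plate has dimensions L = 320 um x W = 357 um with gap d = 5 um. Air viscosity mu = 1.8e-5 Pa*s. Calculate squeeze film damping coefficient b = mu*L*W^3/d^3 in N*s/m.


Step 1: Convert to SI.
L = 320e-6 m, W = 357e-6 m, d = 5e-6 m
Step 2: W^3 = (357e-6)^3 = 4.55e-11 m^3
Step 3: d^3 = (5e-6)^3 = 1.25e-16 m^3
Step 4: b = 1.8e-5 * 320e-6 * 4.55e-11 / 1.25e-16
b = 2.10e-03 N*s/m


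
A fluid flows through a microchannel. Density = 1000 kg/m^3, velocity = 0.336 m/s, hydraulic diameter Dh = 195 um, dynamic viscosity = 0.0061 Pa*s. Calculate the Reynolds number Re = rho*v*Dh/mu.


Step 1: Convert Dh to meters: Dh = 195e-6 m
Step 2: Re = rho * v * Dh / mu
Re = 1000 * 0.336 * 195e-6 / 0.0061
Re = 10.741


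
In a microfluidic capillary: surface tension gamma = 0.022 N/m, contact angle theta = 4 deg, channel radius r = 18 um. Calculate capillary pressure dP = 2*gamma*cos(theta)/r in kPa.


Step 1: cos(4 deg) = 0.9976
Step 2: Convert r to m: r = 18e-6 m
Step 3: dP = 2 * 0.022 * 0.9976 / 18e-6 = 2438.6 Pa
Step 4: Convert Pa to kPa (divide by 1000).
dP = 2.44 kPa


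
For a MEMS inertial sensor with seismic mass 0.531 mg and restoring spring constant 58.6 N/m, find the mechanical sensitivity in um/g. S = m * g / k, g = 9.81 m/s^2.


Step 1: Convert mass: m = 0.531 mg = 5.31e-07 kg
Step 2: S = m * g / k = 5.31e-07 * 9.81 / 58.6
Step 3: S = 8.89e-08 m/g
Step 4: Convert to um/g: S = 0.089 um/g


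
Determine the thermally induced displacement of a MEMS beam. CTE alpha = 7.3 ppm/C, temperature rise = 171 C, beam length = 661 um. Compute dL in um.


Step 1: Convert CTE: alpha = 7.3 ppm/C = 7.3e-6 /C
Step 2: dL = 7.3e-6 * 171 * 661
dL = 0.8251 um


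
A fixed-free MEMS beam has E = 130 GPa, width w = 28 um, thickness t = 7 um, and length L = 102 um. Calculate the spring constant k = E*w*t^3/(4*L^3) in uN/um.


Step 1: Convert E to consistent units (1 GPa = 1000 uN/um^2).
E = 130 GPa = 130000 uN/um^2
Step 2: Compute t^3 = 7^3 = 343
Step 3: Compute L^3 = 102^3 = 1061208
Step 4: k = 130000 * 28 * 343 / (4 * 1061208)
k = 294.1271 uN/um


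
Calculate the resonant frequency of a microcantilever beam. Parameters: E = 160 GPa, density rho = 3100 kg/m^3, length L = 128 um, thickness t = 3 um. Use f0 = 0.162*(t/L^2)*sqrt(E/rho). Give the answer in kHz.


Step 1: Convert units to SI.
t_SI = 3e-6 m, L_SI = 128e-6 m
Step 2: Calculate sqrt(E/rho).
sqrt(160e9 / 3100) = 7184.21 m/s
Step 3: Compute f0.
f0 = 0.162 * 3e-6 / (128e-6)^2 * 7184.21 = 213105.8 Hz = 213.11 kHz


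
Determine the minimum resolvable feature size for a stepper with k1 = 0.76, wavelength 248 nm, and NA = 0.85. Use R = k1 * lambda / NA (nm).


Step 1: Identify values: k1 = 0.76, lambda = 248 nm, NA = 0.85
Step 2: R = k1 * lambda / NA
R = 0.76 * 248 / 0.85
R = 221.7 nm


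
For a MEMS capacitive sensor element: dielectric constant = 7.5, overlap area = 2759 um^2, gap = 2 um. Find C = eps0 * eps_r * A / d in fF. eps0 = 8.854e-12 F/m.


Step 1: Convert area to m^2: A = 2759e-12 m^2
Step 2: Convert gap to m: d = 2e-6 m
Step 3: C = eps0 * eps_r * A / d
C = 8.854e-12 * 7.5 * 2759e-12 / 2e-6
Step 4: Convert to fF (multiply by 1e15).
C = 91.61 fF


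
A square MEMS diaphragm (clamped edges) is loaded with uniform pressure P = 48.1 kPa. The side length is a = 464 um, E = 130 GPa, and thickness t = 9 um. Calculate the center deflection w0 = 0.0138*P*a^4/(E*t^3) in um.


Step 1: Convert pressure to compatible units (E is in GPa, so P in GPa).
P = 48.1 kPa = 48.1e-6 GPa
Step 2: Compute numerator: 0.0138 * P * a^4.
a^4 = 464^4 = 46352367616
numerator = 0.0138 * 48.1e-6 * 46352367616 = 3.07678e+04
Step 3: Compute denominator: E * t^3 = 130 * 9^3 = 94770
Step 4: w0 = numerator / denominator = 3.07678e+04 / 94770 = 0.3247 um


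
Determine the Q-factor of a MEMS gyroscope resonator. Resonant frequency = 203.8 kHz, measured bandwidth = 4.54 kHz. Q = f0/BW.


Step 1: Q = f0 / bandwidth
Step 2: Q = 203.8 / 4.54
Q = 44.9


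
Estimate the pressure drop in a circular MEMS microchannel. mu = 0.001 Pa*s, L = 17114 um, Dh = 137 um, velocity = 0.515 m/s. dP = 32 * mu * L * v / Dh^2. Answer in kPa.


Step 1: Convert to SI: L = 17114e-6 m, Dh = 137e-6 m
Step 2: dP = 32 * 0.001 * 17114e-6 * 0.515 / (137e-6)^2
Step 3: dP = 15026.84 Pa
Step 4: Convert to kPa: dP = 15.03 kPa


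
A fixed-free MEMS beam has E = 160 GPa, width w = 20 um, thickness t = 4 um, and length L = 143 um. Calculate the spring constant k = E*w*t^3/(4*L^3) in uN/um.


Step 1: Convert E to consistent units (1 GPa = 1000 uN/um^2).
E = 160 GPa = 160000 uN/um^2
Step 2: Compute t^3 = 4^3 = 64
Step 3: Compute L^3 = 143^3 = 2924207
Step 4: k = 160000 * 20 * 64 / (4 * 2924207)
k = 17.509 uN/um


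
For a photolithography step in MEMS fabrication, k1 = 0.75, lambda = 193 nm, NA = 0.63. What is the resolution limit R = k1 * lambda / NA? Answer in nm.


Step 1: Identify values: k1 = 0.75, lambda = 193 nm, NA = 0.63
Step 2: R = k1 * lambda / NA
R = 0.75 * 193 / 0.63
R = 229.8 nm


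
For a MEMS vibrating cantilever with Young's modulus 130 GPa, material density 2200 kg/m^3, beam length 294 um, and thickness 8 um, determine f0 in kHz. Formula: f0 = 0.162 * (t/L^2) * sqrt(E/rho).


Step 1: Convert units to SI.
t_SI = 8e-6 m, L_SI = 294e-6 m
Step 2: Calculate sqrt(E/rho).
sqrt(130e9 / 2200) = 7687.06 m/s
Step 3: Compute f0.
f0 = 0.162 * 8e-6 / (294e-6)^2 * 7687.06 = 115257.9 Hz = 115.26 kHz


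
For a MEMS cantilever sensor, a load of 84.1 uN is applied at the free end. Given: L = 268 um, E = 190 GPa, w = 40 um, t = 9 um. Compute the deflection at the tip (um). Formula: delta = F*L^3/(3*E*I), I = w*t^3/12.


Step 1: Calculate the second moment of area.
I = w * t^3 / 12 = 40 * 9^3 / 12 = 2430.0 um^4
Step 2: Convert E to consistent units (1 GPa = 1000 uN/um^2).
E = 190 GPa = 190000 uN/um^2
Step 3: Calculate tip deflection.
delta = F * L^3 / (3 * E * I)
delta = 84.1 * 268^3 / (3 * 190000 * 2430.0)
delta = 1.1687 um


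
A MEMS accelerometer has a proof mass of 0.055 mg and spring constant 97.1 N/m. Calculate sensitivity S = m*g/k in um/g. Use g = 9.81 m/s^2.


Step 1: Convert mass: m = 0.055 mg = 5.50e-08 kg
Step 2: S = m * g / k = 5.50e-08 * 9.81 / 97.1
Step 3: S = 5.56e-09 m/g
Step 4: Convert to um/g: S = 0.006 um/g


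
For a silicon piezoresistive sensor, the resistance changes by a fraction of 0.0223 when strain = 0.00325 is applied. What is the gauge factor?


Step 1: Identify values.
dR/R = 0.0223, strain = 0.00325
Step 2: GF = (dR/R) / strain = 0.0223 / 0.00325
GF = 6.9


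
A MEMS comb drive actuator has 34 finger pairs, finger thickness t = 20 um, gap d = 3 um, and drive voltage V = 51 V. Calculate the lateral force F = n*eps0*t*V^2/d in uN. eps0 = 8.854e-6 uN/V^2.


Step 1: Parameters: n=34, eps0=8.854e-6 uN/V^2, t=20 um, V=51 V, d=3 um
Step 2: V^2 = 2601
Step 3: F = 34 * 8.854e-6 * 20 * 2601 / 3
F = 5.22 uN


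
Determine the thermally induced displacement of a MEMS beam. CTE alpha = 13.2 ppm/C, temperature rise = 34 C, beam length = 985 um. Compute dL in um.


Step 1: Convert CTE: alpha = 13.2 ppm/C = 13.2e-6 /C
Step 2: dL = 13.2e-6 * 34 * 985
dL = 0.4421 um


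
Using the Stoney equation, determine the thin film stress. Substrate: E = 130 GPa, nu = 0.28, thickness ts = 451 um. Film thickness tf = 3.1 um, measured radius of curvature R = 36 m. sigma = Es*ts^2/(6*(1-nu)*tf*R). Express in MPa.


Step 1: Compute numerator: Es * ts^2 = 130 * 451^2 = 26442130 (GPa*um^2)
Step 2: Compute denominator (R in um): 6*(1-nu)*tf*R = 6*0.72*3.1*36e6 = 482112000.0 (um^2)
Step 3: sigma (GPa) = 26442130 / 482112000.0 = 5.4846e-02 GPa
Step 4: Convert to MPa (x1000): sigma = 54.8 MPa


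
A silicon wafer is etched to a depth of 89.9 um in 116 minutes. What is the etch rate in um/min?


Step 1: Etch rate = depth / time
Step 2: rate = 89.9 / 116
rate = 0.775 um/min


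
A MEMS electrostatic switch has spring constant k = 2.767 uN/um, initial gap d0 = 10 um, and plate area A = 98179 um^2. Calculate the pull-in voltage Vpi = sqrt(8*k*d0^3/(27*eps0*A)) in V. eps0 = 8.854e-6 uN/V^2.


Step 1: Compute numerator: 8 * k * d0^3 = 8 * 2.767 * 10^3 = 22136.0
Step 2: Compute denominator: 27 * eps0 * A = 27 * 8.854e-6 * 98179 = 23.470475
Step 3: Vpi = sqrt(22136.0 / 23.470475)
Vpi = 30.71 V


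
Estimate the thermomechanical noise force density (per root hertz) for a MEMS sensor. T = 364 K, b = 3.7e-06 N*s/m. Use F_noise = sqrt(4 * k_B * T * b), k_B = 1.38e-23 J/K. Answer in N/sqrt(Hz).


Step 1: Compute 4 * k_B * T * b
= 4 * 1.38e-23 * 364 * 3.7e-06
= 7.4343e-26 N^2/Hz
Step 2: F_noise = sqrt(7.4343e-26)
F_noise = 2.73e-13 N/sqrt(Hz)


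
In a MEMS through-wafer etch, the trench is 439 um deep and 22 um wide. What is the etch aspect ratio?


Step 1: AR = depth / width
Step 2: AR = 439 / 22
AR = 20.0


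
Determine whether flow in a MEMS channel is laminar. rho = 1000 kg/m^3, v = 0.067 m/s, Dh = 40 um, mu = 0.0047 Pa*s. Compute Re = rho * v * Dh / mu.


Step 1: Convert Dh to meters: Dh = 40e-6 m
Step 2: Re = rho * v * Dh / mu
Re = 1000 * 0.067 * 40e-6 / 0.0047
Re = 0.57
Since Re = 0.57 is below ~2300, the flow is laminar.


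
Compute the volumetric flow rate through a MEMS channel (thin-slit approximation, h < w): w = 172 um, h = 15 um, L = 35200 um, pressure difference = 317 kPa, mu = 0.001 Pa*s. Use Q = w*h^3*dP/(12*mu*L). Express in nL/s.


Step 1: Convert all dimensions to SI (meters).
w = 172e-6 m, h = 15e-6 m, L = 35200e-6 m, dP = 317e3 Pa
Step 2: Q = w * h^3 * dP / (12 * mu * L)
Q = 172e-6 * (15e-6)^3 * 317e3 / (12 * 0.001 * 35200e-6) = 4.356499e-10 m^3/s
Step 3: Convert Q from m^3/s to nL/s (1 m^3 = 1e12 nL, so multiply by 1e12).
Q = 435.65 nL/s


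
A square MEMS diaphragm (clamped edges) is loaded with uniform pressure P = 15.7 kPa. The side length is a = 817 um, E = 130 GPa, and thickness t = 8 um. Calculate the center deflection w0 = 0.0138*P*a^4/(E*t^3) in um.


Step 1: Convert pressure to compatible units (E is in GPa, so P in GPa).
P = 15.7 kPa = 15.7e-6 GPa
Step 2: Compute numerator: 0.0138 * P * a^4.
a^4 = 817^4 = 445541565121
numerator = 0.0138 * 15.7e-6 * 445541565121 = 9.653104e+04
Step 3: Compute denominator: E * t^3 = 130 * 8^3 = 66560
Step 4: w0 = numerator / denominator = 9.653104e+04 / 66560 = 1.4503 um


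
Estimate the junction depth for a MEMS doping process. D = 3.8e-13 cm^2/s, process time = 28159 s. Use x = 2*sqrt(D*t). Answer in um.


Step 1: Compute D*t = 3.8e-13 * 28159 = 1.070042e-08 cm^2
Step 2: sqrt(D*t) = 1.03443e-04 cm
Step 3: x = 2 * 1.03443e-04 cm = 2.06886e-04 cm
Step 4: Convert to um (1 cm = 1e4 um): x = 2.069 um


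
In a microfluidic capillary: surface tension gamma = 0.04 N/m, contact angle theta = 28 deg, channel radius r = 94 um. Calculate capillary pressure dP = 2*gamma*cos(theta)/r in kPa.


Step 1: cos(28 deg) = 0.8829
Step 2: Convert r to m: r = 94e-6 m
Step 3: dP = 2 * 0.04 * 0.8829 / 94e-6 = 751.4 Pa
Step 4: Convert Pa to kPa (divide by 1000).
dP = 0.75 kPa


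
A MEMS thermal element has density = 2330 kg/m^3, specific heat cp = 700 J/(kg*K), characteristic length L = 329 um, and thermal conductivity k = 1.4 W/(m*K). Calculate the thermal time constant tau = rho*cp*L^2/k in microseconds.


Step 1: Convert L to m: L = 329e-6 m
Step 2: L^2 = (329e-6)^2 = 1.08241e-07 m^2
Step 3: tau = 2330 * 700 * 1.08241e-07 / 1.4 = 1.26100765e-01 s
Step 4: Convert to microseconds (multiply by 1e6).
tau = 126100.765 us


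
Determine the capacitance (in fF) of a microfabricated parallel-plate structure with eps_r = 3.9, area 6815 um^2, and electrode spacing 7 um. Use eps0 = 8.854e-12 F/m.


Step 1: Convert area to m^2: A = 6815e-12 m^2
Step 2: Convert gap to m: d = 7e-6 m
Step 3: C = eps0 * eps_r * A / d
C = 8.854e-12 * 3.9 * 6815e-12 / 7e-6
Step 4: Convert to fF (multiply by 1e15).
C = 33.62 fF


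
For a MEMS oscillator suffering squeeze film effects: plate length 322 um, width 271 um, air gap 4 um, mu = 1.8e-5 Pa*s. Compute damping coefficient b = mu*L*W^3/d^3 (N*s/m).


Step 1: Convert to SI.
L = 322e-6 m, W = 271e-6 m, d = 4e-6 m
Step 2: W^3 = (271e-6)^3 = 1.99e-11 m^3
Step 3: d^3 = (4e-6)^3 = 6.40e-17 m^3
Step 4: b = 1.8e-5 * 322e-6 * 1.99e-11 / 6.40e-17
b = 1.80e-03 N*s/m


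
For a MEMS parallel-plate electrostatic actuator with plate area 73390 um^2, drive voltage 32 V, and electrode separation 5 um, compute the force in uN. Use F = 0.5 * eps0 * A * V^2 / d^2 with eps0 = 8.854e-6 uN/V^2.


Step 1: Identify parameters.
eps0 = 8.854e-6 uN/V^2, A = 73390 um^2, V = 32 V, d = 5 um
Step 2: Compute V^2 = 32^2 = 1024
Step 3: Compute d^2 = 5^2 = 25
Step 4: F = 0.5 * 8.854e-6 * 73390 * 1024 / 25
F = 13.308 uN


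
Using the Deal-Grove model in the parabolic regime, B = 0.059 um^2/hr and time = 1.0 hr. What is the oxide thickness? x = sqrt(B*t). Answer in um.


Step 1: Compute B*t = 0.059 * 1.0 = 0.059
Step 2: x = sqrt(0.059)
x = 0.243 um


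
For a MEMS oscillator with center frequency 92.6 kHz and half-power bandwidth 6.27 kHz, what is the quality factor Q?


Step 1: Q = f0 / bandwidth
Step 2: Q = 92.6 / 6.27
Q = 14.8


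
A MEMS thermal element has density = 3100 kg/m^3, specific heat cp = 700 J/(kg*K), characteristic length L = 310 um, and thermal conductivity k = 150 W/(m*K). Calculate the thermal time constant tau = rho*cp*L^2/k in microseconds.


Step 1: Convert L to m: L = 310e-6 m
Step 2: L^2 = (310e-6)^2 = 9.61e-08 m^2
Step 3: tau = 3100 * 700 * 9.61e-08 / 150 = 1.39024667e-03 s
Step 4: Convert to microseconds (multiply by 1e6).
tau = 1390.247 us


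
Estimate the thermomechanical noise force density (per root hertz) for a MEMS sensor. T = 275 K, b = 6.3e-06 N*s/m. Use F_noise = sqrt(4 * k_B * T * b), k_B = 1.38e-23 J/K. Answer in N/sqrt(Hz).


Step 1: Compute 4 * k_B * T * b
= 4 * 1.38e-23 * 275 * 6.3e-06
= 9.5634e-26 N^2/Hz
Step 2: F_noise = sqrt(9.5634e-26)
F_noise = 3.09e-13 N/sqrt(Hz)


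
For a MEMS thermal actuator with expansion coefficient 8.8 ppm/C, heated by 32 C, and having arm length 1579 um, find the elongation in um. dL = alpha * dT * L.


Step 1: Convert CTE: alpha = 8.8 ppm/C = 8.8e-6 /C
Step 2: dL = 8.8e-6 * 32 * 1579
dL = 0.4446 um


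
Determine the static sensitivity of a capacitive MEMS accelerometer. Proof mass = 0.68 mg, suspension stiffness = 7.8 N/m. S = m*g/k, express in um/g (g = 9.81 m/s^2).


Step 1: Convert mass: m = 0.68 mg = 6.80e-07 kg
Step 2: S = m * g / k = 6.80e-07 * 9.81 / 7.8
Step 3: S = 8.55e-07 m/g
Step 4: Convert to um/g: S = 0.855 um/g


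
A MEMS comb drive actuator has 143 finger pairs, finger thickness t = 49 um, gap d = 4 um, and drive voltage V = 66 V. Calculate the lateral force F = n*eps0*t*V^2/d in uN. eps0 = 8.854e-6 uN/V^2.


Step 1: Parameters: n=143, eps0=8.854e-6 uN/V^2, t=49 um, V=66 V, d=4 um
Step 2: V^2 = 4356
Step 3: F = 143 * 8.854e-6 * 49 * 4356 / 4
F = 67.562 uN


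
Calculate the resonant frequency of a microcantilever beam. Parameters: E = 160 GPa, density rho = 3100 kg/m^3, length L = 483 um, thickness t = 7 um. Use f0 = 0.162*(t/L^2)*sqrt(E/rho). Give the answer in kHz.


Step 1: Convert units to SI.
t_SI = 7e-6 m, L_SI = 483e-6 m
Step 2: Calculate sqrt(E/rho).
sqrt(160e9 / 3100) = 7184.21 m/s
Step 3: Compute f0.
f0 = 0.162 * 7e-6 / (483e-6)^2 * 7184.21 = 34921.9 Hz = 34.92 kHz


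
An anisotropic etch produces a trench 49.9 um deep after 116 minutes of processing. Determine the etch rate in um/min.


Step 1: Etch rate = depth / time
Step 2: rate = 49.9 / 116
rate = 0.43 um/min


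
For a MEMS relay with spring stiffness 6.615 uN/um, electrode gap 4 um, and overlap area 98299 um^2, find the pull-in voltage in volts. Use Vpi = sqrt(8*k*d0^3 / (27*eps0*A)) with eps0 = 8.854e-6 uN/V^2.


Step 1: Compute numerator: 8 * k * d0^3 = 8 * 6.615 * 4^3 = 3386.88
Step 2: Compute denominator: 27 * eps0 * A = 27 * 8.854e-6 * 98299 = 23.499162
Step 3: Vpi = sqrt(3386.88 / 23.499162)
Vpi = 12.01 V


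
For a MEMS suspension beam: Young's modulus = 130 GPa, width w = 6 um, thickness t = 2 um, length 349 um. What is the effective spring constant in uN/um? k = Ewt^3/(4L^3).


Step 1: Convert E to consistent units (1 GPa = 1000 uN/um^2).
E = 130 GPa = 130000 uN/um^2
Step 2: Compute t^3 = 2^3 = 8
Step 3: Compute L^3 = 349^3 = 42508549
Step 4: k = 130000 * 6 * 8 / (4 * 42508549)
k = 0.0367 uN/um


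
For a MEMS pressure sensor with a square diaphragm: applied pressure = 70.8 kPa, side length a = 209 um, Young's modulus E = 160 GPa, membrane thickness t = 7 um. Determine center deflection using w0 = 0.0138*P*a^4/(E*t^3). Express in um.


Step 1: Convert pressure to compatible units (E is in GPa, so P in GPa).
P = 70.8 kPa = 70.8e-6 GPa
Step 2: Compute numerator: 0.0138 * P * a^4.
a^4 = 209^4 = 1908029761
numerator = 0.0138 * 70.8e-6 * 1908029761 = 1.864e+03
Step 3: Compute denominator: E * t^3 = 160 * 7^3 = 54880
Step 4: w0 = numerator / denominator = 1.864e+03 / 54880 = 0.034 um


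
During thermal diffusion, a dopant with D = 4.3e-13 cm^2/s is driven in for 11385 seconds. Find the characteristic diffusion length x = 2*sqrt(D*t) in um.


Step 1: Compute D*t = 4.3e-13 * 11385 = 4.89555e-09 cm^2
Step 2: sqrt(D*t) = 6.99682e-05 cm
Step 3: x = 2 * 6.99682e-05 cm = 1.399364e-04 cm
Step 4: Convert to um (1 cm = 1e4 um): x = 1.399 um


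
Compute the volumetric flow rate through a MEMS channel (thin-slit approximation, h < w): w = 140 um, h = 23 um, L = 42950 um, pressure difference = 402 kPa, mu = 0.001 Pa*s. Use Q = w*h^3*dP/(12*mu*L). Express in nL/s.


Step 1: Convert all dimensions to SI (meters).
w = 140e-6 m, h = 23e-6 m, L = 42950e-6 m, dP = 402e3 Pa
Step 2: Q = w * h^3 * dP / (12 * mu * L)
Q = 140e-6 * (23e-6)^3 * 402e3 / (12 * 0.001 * 42950e-6) = 1.32859674e-09 m^3/s
Step 3: Convert Q from m^3/s to nL/s (1 m^3 = 1e12 nL, so multiply by 1e12).
Q = 1328.597 nL/s


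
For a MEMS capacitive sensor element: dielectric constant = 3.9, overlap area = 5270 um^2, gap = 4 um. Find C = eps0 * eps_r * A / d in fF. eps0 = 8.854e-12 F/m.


Step 1: Convert area to m^2: A = 5270e-12 m^2
Step 2: Convert gap to m: d = 4e-6 m
Step 3: C = eps0 * eps_r * A / d
C = 8.854e-12 * 3.9 * 5270e-12 / 4e-6
Step 4: Convert to fF (multiply by 1e15).
C = 45.49 fF


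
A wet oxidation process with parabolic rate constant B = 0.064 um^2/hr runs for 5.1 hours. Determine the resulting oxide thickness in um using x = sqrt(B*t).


Step 1: Compute B*t = 0.064 * 5.1 = 0.3264
Step 2: x = sqrt(0.3264)
x = 0.571 um


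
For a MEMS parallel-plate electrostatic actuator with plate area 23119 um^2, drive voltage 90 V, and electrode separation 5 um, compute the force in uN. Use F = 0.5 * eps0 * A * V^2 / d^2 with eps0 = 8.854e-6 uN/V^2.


Step 1: Identify parameters.
eps0 = 8.854e-6 uN/V^2, A = 23119 um^2, V = 90 V, d = 5 um
Step 2: Compute V^2 = 90^2 = 8100
Step 3: Compute d^2 = 5^2 = 25
Step 4: F = 0.5 * 8.854e-6 * 23119 * 8100 / 25
F = 33.161 uN


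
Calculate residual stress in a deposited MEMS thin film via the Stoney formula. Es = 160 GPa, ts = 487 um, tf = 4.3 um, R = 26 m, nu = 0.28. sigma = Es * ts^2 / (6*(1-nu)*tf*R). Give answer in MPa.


Step 1: Compute numerator: Es * ts^2 = 160 * 487^2 = 37947040 (GPa*um^2)
Step 2: Compute denominator (R in um): 6*(1-nu)*tf*R = 6*0.72*4.3*26e6 = 482976000.0 (um^2)
Step 3: sigma (GPa) = 37947040 / 482976000.0 = 7.8569e-02 GPa
Step 4: Convert to MPa (x1000): sigma = 78.6 MPa


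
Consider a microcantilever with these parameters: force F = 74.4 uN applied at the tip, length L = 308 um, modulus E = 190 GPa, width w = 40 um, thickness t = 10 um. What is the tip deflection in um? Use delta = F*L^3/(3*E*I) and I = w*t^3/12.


Step 1: Calculate the second moment of area.
I = w * t^3 / 12 = 40 * 10^3 / 12 = 3333.3333 um^4
Step 2: Convert E to consistent units (1 GPa = 1000 uN/um^2).
E = 190 GPa = 190000 uN/um^2
Step 3: Calculate tip deflection.
delta = F * L^3 / (3 * E * I)
delta = 74.4 * 308^3 / (3 * 190000 * 3333.3333)
delta = 1.1441 um


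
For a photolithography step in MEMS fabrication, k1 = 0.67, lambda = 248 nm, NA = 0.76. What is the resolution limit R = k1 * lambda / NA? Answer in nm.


Step 1: Identify values: k1 = 0.67, lambda = 248 nm, NA = 0.76
Step 2: R = k1 * lambda / NA
R = 0.67 * 248 / 0.76
R = 218.6 nm


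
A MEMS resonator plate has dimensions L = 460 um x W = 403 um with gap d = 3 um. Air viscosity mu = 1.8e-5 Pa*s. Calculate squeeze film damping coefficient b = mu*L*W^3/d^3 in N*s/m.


Step 1: Convert to SI.
L = 460e-6 m, W = 403e-6 m, d = 3e-6 m
Step 2: W^3 = (403e-6)^3 = 6.55e-11 m^3
Step 3: d^3 = (3e-6)^3 = 2.70e-17 m^3
Step 4: b = 1.8e-5 * 460e-6 * 6.55e-11 / 2.70e-17
b = 2.01e-02 N*s/m


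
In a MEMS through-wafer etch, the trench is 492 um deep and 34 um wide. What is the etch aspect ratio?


Step 1: AR = depth / width
Step 2: AR = 492 / 34
AR = 14.5


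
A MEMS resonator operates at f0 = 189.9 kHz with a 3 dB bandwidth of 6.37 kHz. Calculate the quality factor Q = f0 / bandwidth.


Step 1: Q = f0 / bandwidth
Step 2: Q = 189.9 / 6.37
Q = 29.8


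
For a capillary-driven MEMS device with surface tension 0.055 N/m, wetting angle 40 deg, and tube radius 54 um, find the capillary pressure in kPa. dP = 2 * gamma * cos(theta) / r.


Step 1: cos(40 deg) = 0.766
Step 2: Convert r to m: r = 54e-6 m
Step 3: dP = 2 * 0.055 * 0.766 / 54e-6 = 1560.4 Pa
Step 4: Convert Pa to kPa (divide by 1000).
dP = 1.56 kPa


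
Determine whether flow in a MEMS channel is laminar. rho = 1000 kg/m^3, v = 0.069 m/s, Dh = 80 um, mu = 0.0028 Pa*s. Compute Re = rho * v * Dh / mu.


Step 1: Convert Dh to meters: Dh = 80e-6 m
Step 2: Re = rho * v * Dh / mu
Re = 1000 * 0.069 * 80e-6 / 0.0028
Re = 1.971
Since Re = 1.971 is below ~2300, the flow is laminar.


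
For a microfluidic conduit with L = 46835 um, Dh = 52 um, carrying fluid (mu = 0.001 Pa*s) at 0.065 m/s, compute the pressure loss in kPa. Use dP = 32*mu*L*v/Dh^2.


Step 1: Convert to SI: L = 46835e-6 m, Dh = 52e-6 m
Step 2: dP = 32 * 0.001 * 46835e-6 * 0.065 / (52e-6)^2
Step 3: dP = 36026.92 Pa
Step 4: Convert to kPa: dP = 36.03 kPa


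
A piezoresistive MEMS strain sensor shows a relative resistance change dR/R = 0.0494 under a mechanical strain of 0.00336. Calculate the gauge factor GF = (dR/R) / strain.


Step 1: Identify values.
dR/R = 0.0494, strain = 0.00336
Step 2: GF = (dR/R) / strain = 0.0494 / 0.00336
GF = 14.7


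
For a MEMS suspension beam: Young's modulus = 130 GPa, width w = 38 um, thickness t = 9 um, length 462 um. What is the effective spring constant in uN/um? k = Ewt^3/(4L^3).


Step 1: Convert E to consistent units (1 GPa = 1000 uN/um^2).
E = 130 GPa = 130000 uN/um^2
Step 2: Compute t^3 = 9^3 = 729
Step 3: Compute L^3 = 462^3 = 98611128
Step 4: k = 130000 * 38 * 729 / (4 * 98611128)
k = 9.13 uN/um


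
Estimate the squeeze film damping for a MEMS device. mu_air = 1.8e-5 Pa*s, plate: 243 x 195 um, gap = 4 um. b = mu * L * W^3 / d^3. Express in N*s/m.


Step 1: Convert to SI.
L = 243e-6 m, W = 195e-6 m, d = 4e-6 m
Step 2: W^3 = (195e-6)^3 = 7.41e-12 m^3
Step 3: d^3 = (4e-6)^3 = 6.40e-17 m^3
Step 4: b = 1.8e-5 * 243e-6 * 7.41e-12 / 6.40e-17
b = 5.07e-04 N*s/m


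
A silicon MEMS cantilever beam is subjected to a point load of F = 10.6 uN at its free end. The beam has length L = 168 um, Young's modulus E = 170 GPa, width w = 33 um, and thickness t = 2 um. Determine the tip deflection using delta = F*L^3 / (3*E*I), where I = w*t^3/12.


Step 1: Calculate the second moment of area.
I = w * t^3 / 12 = 33 * 2^3 / 12 = 22.0 um^4
Step 2: Convert E to consistent units (1 GPa = 1000 uN/um^2).
E = 170 GPa = 170000 uN/um^2
Step 3: Calculate tip deflection.
delta = F * L^3 / (3 * E * I)
delta = 10.6 * 168^3 / (3 * 170000 * 22.0)
delta = 4.4796 um


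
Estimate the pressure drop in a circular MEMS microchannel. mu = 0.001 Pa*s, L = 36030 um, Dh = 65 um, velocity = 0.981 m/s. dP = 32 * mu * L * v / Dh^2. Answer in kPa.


Step 1: Convert to SI: L = 36030e-6 m, Dh = 65e-6 m
Step 2: dP = 32 * 0.001 * 36030e-6 * 0.981 / (65e-6)^2
Step 3: dP = 267705.03 Pa
Step 4: Convert to kPa: dP = 267.71 kPa


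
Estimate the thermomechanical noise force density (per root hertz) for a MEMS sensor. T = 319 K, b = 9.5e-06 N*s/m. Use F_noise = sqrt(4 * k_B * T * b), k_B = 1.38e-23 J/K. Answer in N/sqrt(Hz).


Step 1: Compute 4 * k_B * T * b
= 4 * 1.38e-23 * 319 * 9.5e-06
= 1.6728e-25 N^2/Hz
Step 2: F_noise = sqrt(1.6728e-25)
F_noise = 4.09e-13 N/sqrt(Hz)


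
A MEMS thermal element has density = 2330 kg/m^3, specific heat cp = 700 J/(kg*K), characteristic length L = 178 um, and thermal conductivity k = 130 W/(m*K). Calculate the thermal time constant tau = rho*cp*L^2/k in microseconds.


Step 1: Convert L to m: L = 178e-6 m
Step 2: L^2 = (178e-6)^2 = 3.1684e-08 m^2
Step 3: tau = 2330 * 700 * 3.1684e-08 / 130 = 3.9751234e-04 s
Step 4: Convert to microseconds (multiply by 1e6).
tau = 397.512 us


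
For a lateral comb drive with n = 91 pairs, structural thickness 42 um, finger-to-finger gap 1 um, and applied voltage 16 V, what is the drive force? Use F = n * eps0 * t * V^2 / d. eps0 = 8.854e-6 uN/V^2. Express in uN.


Step 1: Parameters: n=91, eps0=8.854e-6 uN/V^2, t=42 um, V=16 V, d=1 um
Step 2: V^2 = 256
Step 3: F = 91 * 8.854e-6 * 42 * 256 / 1
F = 8.663 uN


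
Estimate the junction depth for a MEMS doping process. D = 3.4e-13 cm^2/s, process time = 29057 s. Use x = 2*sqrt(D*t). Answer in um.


Step 1: Compute D*t = 3.4e-13 * 29057 = 9.87938e-09 cm^2
Step 2: sqrt(D*t) = 9.93951e-05 cm
Step 3: x = 2 * 9.93951e-05 cm = 1.987902e-04 cm
Step 4: Convert to um (1 cm = 1e4 um): x = 1.988 um


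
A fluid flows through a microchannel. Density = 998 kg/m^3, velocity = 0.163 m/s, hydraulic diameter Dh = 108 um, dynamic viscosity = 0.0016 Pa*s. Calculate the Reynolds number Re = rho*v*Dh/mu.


Step 1: Convert Dh to meters: Dh = 108e-6 m
Step 2: Re = rho * v * Dh / mu
Re = 998 * 0.163 * 108e-6 / 0.0016
Re = 10.98


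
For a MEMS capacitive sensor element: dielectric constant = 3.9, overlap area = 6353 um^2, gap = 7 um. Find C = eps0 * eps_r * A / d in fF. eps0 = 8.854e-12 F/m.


Step 1: Convert area to m^2: A = 6353e-12 m^2
Step 2: Convert gap to m: d = 7e-6 m
Step 3: C = eps0 * eps_r * A / d
C = 8.854e-12 * 3.9 * 6353e-12 / 7e-6
Step 4: Convert to fF (multiply by 1e15).
C = 31.34 fF


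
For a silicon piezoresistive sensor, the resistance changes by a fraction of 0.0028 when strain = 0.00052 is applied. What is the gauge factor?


Step 1: Identify values.
dR/R = 0.0028, strain = 0.00052
Step 2: GF = (dR/R) / strain = 0.0028 / 0.00052
GF = 5.4


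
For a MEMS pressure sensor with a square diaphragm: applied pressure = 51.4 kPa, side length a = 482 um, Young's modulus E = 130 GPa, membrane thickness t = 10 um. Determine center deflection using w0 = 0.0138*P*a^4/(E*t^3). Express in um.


Step 1: Convert pressure to compatible units (E is in GPa, so P in GPa).
P = 51.4 kPa = 51.4e-6 GPa
Step 2: Compute numerator: 0.0138 * P * a^4.
a^4 = 482^4 = 53974440976
numerator = 0.0138 * 51.4e-6 * 53974440976 = 3.82852e+04
Step 3: Compute denominator: E * t^3 = 130 * 10^3 = 130000
Step 4: w0 = numerator / denominator = 3.82852e+04 / 130000 = 0.2945 um


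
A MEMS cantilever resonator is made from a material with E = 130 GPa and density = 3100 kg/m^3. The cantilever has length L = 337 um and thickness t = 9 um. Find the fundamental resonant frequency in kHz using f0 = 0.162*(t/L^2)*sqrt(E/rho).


Step 1: Convert units to SI.
t_SI = 9e-6 m, L_SI = 337e-6 m
Step 2: Calculate sqrt(E/rho).
sqrt(130e9 / 3100) = 6475.76 m/s
Step 3: Compute f0.
f0 = 0.162 * 9e-6 / (337e-6)^2 * 6475.76 = 83135.9 Hz = 83.14 kHz


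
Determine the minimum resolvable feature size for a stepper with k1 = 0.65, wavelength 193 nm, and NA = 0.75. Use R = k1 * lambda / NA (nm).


Step 1: Identify values: k1 = 0.65, lambda = 193 nm, NA = 0.75
Step 2: R = k1 * lambda / NA
R = 0.65 * 193 / 0.75
R = 167.3 nm


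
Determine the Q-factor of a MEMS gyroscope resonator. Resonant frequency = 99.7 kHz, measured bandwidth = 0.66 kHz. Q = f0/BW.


Step 1: Q = f0 / bandwidth
Step 2: Q = 99.7 / 0.66
Q = 151.1


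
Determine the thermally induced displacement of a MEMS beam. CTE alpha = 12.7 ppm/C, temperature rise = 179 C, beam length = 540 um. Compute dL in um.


Step 1: Convert CTE: alpha = 12.7 ppm/C = 12.7e-6 /C
Step 2: dL = 12.7e-6 * 179 * 540
dL = 1.2276 um


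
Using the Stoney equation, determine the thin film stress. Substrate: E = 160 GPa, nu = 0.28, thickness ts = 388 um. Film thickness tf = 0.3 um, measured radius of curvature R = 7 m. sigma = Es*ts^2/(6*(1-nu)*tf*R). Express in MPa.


Step 1: Compute numerator: Es * ts^2 = 160 * 388^2 = 24087040 (GPa*um^2)
Step 2: Compute denominator (R in um): 6*(1-nu)*tf*R = 6*0.72*0.3*7e6 = 9072000.0 (um^2)
Step 3: sigma (GPa) = 24087040 / 9072000.0 = 2.655097e+00 GPa
Step 4: Convert to MPa (x1000): sigma = 2655.1 MPa


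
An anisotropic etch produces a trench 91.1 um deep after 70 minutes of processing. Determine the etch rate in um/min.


Step 1: Etch rate = depth / time
Step 2: rate = 91.1 / 70
rate = 1.301 um/min


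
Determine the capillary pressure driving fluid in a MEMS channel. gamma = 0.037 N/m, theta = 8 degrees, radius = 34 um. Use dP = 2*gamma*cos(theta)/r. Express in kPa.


Step 1: cos(8 deg) = 0.9903
Step 2: Convert r to m: r = 34e-6 m
Step 3: dP = 2 * 0.037 * 0.9903 / 34e-6 = 2155.4 Pa
Step 4: Convert Pa to kPa (divide by 1000).
dP = 2.16 kPa


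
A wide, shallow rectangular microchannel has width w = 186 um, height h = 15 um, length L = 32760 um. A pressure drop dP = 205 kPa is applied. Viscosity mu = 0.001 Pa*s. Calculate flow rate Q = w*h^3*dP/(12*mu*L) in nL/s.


Step 1: Convert all dimensions to SI (meters).
w = 186e-6 m, h = 15e-6 m, L = 32760e-6 m, dP = 205e3 Pa
Step 2: Q = w * h^3 * dP / (12 * mu * L)
Q = 186e-6 * (15e-6)^3 * 205e3 / (12 * 0.001 * 32760e-6) = 3.2735234e-10 m^3/s
Step 3: Convert Q from m^3/s to nL/s (1 m^3 = 1e12 nL, so multiply by 1e12).
Q = 327.352 nL/s


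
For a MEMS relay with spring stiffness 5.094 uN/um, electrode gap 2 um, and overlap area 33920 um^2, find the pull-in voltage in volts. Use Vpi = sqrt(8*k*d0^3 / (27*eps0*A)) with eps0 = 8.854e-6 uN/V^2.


Step 1: Compute numerator: 8 * k * d0^3 = 8 * 5.094 * 2^3 = 326.016
Step 2: Compute denominator: 27 * eps0 * A = 27 * 8.854e-6 * 33920 = 8.108847
Step 3: Vpi = sqrt(326.016 / 8.108847)
Vpi = 6.34 V


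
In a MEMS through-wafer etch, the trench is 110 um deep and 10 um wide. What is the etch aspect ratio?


Step 1: AR = depth / width
Step 2: AR = 110 / 10
AR = 11.0


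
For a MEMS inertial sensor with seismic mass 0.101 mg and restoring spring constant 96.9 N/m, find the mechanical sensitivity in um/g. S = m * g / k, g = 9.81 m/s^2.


Step 1: Convert mass: m = 0.101 mg = 1.01e-07 kg
Step 2: S = m * g / k = 1.01e-07 * 9.81 / 96.9
Step 3: S = 1.02e-08 m/g
Step 4: Convert to um/g: S = 0.01 um/g


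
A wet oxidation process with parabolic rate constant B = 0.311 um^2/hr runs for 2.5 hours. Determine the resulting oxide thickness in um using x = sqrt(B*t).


Step 1: Compute B*t = 0.311 * 2.5 = 0.7775
Step 2: x = sqrt(0.7775)
x = 0.882 um


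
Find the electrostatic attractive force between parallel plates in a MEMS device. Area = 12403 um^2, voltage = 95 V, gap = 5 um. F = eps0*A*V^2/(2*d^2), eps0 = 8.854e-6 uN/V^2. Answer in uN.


Step 1: Identify parameters.
eps0 = 8.854e-6 uN/V^2, A = 12403 um^2, V = 95 V, d = 5 um
Step 2: Compute V^2 = 95^2 = 9025
Step 3: Compute d^2 = 5^2 = 25
Step 4: F = 0.5 * 8.854e-6 * 12403 * 9025 / 25
F = 19.822 uN


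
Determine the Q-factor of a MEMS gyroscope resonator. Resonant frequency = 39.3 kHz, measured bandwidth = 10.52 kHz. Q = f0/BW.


Step 1: Q = f0 / bandwidth
Step 2: Q = 39.3 / 10.52
Q = 3.7


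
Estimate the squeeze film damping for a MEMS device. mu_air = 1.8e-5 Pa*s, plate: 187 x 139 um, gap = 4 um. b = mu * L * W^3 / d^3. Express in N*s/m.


Step 1: Convert to SI.
L = 187e-6 m, W = 139e-6 m, d = 4e-6 m
Step 2: W^3 = (139e-6)^3 = 2.69e-12 m^3
Step 3: d^3 = (4e-6)^3 = 6.40e-17 m^3
Step 4: b = 1.8e-5 * 187e-6 * 2.69e-12 / 6.40e-17
b = 1.41e-04 N*s/m


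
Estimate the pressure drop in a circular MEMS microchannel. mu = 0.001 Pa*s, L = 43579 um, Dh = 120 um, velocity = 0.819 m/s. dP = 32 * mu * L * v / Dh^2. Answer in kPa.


Step 1: Convert to SI: L = 43579e-6 m, Dh = 120e-6 m
Step 2: dP = 32 * 0.001 * 43579e-6 * 0.819 / (120e-6)^2
Step 3: dP = 79313.78 Pa
Step 4: Convert to kPa: dP = 79.31 kPa


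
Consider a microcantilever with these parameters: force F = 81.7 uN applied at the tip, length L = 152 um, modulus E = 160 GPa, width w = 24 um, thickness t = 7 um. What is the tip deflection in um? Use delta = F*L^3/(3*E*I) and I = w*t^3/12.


Step 1: Calculate the second moment of area.
I = w * t^3 / 12 = 24 * 7^3 / 12 = 686.0 um^4
Step 2: Convert E to consistent units (1 GPa = 1000 uN/um^2).
E = 160 GPa = 160000 uN/um^2
Step 3: Calculate tip deflection.
delta = F * L^3 / (3 * E * I)
delta = 81.7 * 152^3 / (3 * 160000 * 686.0)
delta = 0.8713 um


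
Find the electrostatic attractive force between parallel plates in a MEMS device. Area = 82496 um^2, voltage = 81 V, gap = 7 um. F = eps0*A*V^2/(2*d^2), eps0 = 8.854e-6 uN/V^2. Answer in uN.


Step 1: Identify parameters.
eps0 = 8.854e-6 uN/V^2, A = 82496 um^2, V = 81 V, d = 7 um
Step 2: Compute V^2 = 81^2 = 6561
Step 3: Compute d^2 = 7^2 = 49
Step 4: F = 0.5 * 8.854e-6 * 82496 * 6561 / 49
F = 48.901 uN


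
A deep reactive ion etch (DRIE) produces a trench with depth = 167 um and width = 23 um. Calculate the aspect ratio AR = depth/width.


Step 1: AR = depth / width
Step 2: AR = 167 / 23
AR = 7.3


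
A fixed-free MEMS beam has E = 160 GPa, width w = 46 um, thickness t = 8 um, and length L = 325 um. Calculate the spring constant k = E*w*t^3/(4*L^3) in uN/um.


Step 1: Convert E to consistent units (1 GPa = 1000 uN/um^2).
E = 160 GPa = 160000 uN/um^2
Step 2: Compute t^3 = 8^3 = 512
Step 3: Compute L^3 = 325^3 = 34328125
Step 4: k = 160000 * 46 * 512 / (4 * 34328125)
k = 27.4434 uN/um


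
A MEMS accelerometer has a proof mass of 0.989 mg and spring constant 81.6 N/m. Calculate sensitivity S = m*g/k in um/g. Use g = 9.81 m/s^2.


Step 1: Convert mass: m = 0.989 mg = 9.89e-07 kg
Step 2: S = m * g / k = 9.89e-07 * 9.81 / 81.6
Step 3: S = 1.19e-07 m/g
Step 4: Convert to um/g: S = 0.119 um/g


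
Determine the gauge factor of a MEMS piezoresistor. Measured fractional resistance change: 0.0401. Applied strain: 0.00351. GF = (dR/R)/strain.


Step 1: Identify values.
dR/R = 0.0401, strain = 0.00351
Step 2: GF = (dR/R) / strain = 0.0401 / 0.00351
GF = 11.4


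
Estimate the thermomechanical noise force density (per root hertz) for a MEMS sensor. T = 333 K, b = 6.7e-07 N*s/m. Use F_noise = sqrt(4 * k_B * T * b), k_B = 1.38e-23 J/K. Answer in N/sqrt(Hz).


Step 1: Compute 4 * k_B * T * b
= 4 * 1.38e-23 * 333 * 6.7e-07
= 1.2316e-26 N^2/Hz
Step 2: F_noise = sqrt(1.2316e-26)
F_noise = 1.11e-13 N/sqrt(Hz)
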